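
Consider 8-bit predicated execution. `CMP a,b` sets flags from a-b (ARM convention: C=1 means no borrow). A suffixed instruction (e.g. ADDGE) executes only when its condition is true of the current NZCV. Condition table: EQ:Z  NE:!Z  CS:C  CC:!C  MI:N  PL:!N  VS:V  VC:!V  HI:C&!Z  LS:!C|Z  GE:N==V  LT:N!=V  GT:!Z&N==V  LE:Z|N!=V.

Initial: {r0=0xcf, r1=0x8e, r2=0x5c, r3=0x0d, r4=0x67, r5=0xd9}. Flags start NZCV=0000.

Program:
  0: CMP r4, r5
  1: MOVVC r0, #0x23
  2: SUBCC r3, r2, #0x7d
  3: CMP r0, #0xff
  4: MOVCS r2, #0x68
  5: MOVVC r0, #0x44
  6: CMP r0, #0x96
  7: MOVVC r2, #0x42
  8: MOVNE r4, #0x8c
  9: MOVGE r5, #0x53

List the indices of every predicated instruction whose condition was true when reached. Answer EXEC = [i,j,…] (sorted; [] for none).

[0] flags=1001 → (cmp)
[1] flags=1001 VC?F → skip
[2] flags=1001 CC?T → r3=0xdf
[3] flags=1000 → (cmp)
[4] flags=1000 CS?F → skip
[5] flags=1000 VC?T → r0=0x44
[6] flags=1001 → (cmp)
[7] flags=1001 VC?F → skip
[8] flags=1001 NE?T → r4=0x8c
[9] flags=1001 GE?T → r5=0x53

EXEC = [2,5,8,9]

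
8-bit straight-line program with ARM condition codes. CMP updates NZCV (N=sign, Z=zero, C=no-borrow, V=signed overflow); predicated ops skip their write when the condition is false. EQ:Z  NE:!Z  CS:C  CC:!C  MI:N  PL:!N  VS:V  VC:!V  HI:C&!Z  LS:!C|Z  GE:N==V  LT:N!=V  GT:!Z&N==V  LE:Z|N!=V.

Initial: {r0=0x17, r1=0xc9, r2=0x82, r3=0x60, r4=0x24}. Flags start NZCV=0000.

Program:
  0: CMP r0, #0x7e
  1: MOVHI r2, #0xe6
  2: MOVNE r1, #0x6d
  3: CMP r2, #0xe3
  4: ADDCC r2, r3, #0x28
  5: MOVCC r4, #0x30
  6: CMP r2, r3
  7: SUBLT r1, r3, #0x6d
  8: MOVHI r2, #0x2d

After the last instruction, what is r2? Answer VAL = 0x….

VAL = 0x2d

0: ✓ CMP  NZCV=1000
1: · MOVHI
2: ✓ MOVNE  r1←0x6d
3: ✓ CMP  NZCV=1000
4: ✓ ADDCC  r2←0x88
5: ✓ MOVCC  r4←0x30
6: ✓ CMP  NZCV=0011
7: ✓ SUBLT  r1←0xf3
8: ✓ MOVHI  r2←0x2d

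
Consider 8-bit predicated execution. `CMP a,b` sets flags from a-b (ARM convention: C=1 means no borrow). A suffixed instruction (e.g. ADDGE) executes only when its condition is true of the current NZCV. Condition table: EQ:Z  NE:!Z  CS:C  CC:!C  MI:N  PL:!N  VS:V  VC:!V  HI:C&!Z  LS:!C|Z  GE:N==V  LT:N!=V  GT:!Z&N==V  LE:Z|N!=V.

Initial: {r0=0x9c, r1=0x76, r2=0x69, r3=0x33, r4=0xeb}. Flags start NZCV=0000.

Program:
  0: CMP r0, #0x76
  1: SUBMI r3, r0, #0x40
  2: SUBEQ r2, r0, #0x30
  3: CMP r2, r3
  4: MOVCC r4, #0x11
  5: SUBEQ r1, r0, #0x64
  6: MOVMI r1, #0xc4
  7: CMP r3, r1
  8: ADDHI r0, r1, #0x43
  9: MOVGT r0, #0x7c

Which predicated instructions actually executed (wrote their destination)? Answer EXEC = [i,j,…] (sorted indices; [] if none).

0: ✓ CMP  NZCV=0011
1: · SUBMI
2: · SUBEQ
3: ✓ CMP  NZCV=0010
4: · MOVCC
5: · SUBEQ
6: · MOVMI
7: ✓ CMP  NZCV=1000
8: · ADDHI
9: · MOVGT

EXEC = []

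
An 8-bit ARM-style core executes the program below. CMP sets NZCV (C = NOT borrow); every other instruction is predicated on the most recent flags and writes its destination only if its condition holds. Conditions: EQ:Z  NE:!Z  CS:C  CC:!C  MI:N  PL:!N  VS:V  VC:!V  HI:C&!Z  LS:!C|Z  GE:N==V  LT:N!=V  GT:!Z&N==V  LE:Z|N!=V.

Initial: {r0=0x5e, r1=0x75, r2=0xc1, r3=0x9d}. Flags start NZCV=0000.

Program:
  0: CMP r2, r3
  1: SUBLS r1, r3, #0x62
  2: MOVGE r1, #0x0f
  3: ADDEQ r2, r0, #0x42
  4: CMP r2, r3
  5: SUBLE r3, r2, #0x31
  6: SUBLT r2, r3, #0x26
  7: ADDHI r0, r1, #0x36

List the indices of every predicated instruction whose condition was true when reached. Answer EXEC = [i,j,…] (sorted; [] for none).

0: ✓ CMP  NZCV=0010
1: · SUBLS
2: ✓ MOVGE  r1←0x0f
3: · ADDEQ
4: ✓ CMP  NZCV=0010
5: · SUBLE
6: · SUBLT
7: ✓ ADDHI  r0←0x45

EXEC = [2,7]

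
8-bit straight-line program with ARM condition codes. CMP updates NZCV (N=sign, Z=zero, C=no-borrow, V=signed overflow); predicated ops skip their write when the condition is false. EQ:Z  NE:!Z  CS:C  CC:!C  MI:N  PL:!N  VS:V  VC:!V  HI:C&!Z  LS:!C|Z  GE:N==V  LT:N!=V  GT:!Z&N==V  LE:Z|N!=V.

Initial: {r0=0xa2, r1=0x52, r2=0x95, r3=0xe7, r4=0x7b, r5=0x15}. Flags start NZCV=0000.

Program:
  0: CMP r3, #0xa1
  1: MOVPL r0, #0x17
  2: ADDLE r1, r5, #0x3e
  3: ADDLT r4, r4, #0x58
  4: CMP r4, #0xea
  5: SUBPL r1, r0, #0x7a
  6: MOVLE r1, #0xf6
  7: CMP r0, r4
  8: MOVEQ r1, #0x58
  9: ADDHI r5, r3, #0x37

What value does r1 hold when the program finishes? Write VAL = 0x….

0: ✓ CMP  NZCV=0010
1: ✓ MOVPL  r0←0x17
2: · ADDLE
3: · ADDLT
4: ✓ CMP  NZCV=1001
5: · SUBPL
6: · MOVLE
7: ✓ CMP  NZCV=1000
8: · MOVEQ
9: · ADDHI

VAL = 0x52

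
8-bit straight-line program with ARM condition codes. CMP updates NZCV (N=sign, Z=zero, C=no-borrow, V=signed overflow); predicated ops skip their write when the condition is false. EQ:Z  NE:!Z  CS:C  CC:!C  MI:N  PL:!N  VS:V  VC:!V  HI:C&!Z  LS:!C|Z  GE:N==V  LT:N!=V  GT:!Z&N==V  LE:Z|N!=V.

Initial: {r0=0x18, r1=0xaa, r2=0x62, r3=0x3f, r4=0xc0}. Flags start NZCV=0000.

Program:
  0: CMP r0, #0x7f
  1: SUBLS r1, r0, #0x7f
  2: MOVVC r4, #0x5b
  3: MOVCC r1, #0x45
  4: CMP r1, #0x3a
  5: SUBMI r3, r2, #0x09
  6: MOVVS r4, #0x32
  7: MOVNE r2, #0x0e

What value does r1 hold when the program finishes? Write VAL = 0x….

0: ✓ CMP  NZCV=1000
1: ✓ SUBLS  r1←0x99
2: ✓ MOVVC  r4←0x5b
3: ✓ MOVCC  r1←0x45
4: ✓ CMP  NZCV=0010
5: · SUBMI
6: · MOVVS
7: ✓ MOVNE  r2←0x0e

VAL = 0x45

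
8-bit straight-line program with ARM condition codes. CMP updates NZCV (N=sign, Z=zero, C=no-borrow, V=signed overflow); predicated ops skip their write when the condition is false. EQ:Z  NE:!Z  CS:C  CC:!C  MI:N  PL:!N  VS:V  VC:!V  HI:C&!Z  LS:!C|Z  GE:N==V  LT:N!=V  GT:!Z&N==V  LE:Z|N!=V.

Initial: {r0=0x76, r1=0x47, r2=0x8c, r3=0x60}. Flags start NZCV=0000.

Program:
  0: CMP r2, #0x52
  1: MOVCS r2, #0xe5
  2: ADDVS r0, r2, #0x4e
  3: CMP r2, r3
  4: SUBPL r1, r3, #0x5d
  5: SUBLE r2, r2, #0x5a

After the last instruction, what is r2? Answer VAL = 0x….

0: ✓ CMP  NZCV=0011
1: ✓ MOVCS  r2←0xe5
2: ✓ ADDVS  r0←0x33
3: ✓ CMP  NZCV=1010
4: · SUBPL
5: ✓ SUBLE  r2←0x8b

VAL = 0x8b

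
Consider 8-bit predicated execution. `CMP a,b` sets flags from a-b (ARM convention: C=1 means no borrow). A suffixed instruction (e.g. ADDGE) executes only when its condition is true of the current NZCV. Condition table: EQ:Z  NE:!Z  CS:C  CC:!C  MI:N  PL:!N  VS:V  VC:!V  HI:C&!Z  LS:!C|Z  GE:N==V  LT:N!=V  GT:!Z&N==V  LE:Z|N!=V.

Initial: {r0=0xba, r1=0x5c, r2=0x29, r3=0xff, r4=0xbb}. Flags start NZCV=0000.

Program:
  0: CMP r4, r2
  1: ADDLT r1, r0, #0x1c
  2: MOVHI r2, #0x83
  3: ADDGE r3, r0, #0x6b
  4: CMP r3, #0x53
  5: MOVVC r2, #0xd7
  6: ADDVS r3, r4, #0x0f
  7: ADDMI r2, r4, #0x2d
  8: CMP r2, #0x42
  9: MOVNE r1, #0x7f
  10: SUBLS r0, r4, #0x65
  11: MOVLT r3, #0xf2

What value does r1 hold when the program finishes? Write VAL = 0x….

[0] flags=1010 → (cmp)
[1] flags=1010 LT?T → r1=0xd6
[2] flags=1010 HI?T → r2=0x83
[3] flags=1010 GE?F → skip
[4] flags=1010 → (cmp)
[5] flags=1010 VC?T → r2=0xd7
[6] flags=1010 VS?F → skip
[7] flags=1010 MI?T → r2=0xe8
[8] flags=1010 → (cmp)
[9] flags=1010 NE?T → r1=0x7f
[10] flags=1010 LS?F → skip
[11] flags=1010 LT?T → r3=0xf2

VAL = 0x7f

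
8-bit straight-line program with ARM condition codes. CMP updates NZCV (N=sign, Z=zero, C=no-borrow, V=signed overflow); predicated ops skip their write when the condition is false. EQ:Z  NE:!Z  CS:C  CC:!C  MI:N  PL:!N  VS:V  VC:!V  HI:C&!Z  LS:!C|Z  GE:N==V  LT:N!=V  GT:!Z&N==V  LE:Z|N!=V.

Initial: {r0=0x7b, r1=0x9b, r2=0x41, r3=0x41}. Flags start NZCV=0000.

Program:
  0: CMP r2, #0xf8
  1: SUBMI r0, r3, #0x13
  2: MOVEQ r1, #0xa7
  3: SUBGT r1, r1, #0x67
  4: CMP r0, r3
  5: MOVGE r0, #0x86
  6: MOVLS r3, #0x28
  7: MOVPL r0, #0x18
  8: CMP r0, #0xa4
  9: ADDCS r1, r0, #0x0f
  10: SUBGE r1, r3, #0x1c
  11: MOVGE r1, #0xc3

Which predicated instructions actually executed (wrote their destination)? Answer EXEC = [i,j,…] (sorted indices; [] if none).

EXEC = [3,5,7,10,11]

0: ✓ CMP  NZCV=0000
1: · SUBMI
2: · MOVEQ
3: ✓ SUBGT  r1←0x34
4: ✓ CMP  NZCV=0010
5: ✓ MOVGE  r0←0x86
6: · MOVLS
7: ✓ MOVPL  r0←0x18
8: ✓ CMP  NZCV=0000
9: · ADDCS
10: ✓ SUBGE  r1←0x25
11: ✓ MOVGE  r1←0xc3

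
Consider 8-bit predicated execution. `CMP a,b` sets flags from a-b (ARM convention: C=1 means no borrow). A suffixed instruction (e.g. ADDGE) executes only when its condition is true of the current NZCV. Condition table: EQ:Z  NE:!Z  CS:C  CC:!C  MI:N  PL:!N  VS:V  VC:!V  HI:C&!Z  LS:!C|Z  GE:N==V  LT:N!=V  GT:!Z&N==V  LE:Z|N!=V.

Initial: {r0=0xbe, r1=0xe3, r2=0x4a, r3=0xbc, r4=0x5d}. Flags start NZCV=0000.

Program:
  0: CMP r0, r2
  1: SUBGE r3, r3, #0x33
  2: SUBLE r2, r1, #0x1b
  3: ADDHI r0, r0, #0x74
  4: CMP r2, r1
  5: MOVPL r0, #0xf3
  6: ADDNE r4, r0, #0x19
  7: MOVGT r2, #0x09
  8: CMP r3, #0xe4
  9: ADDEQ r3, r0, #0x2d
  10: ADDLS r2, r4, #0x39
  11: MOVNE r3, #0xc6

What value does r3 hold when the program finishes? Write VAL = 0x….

VAL = 0xc6

0: ✓ CMP  NZCV=0011
1: · SUBGE
2: ✓ SUBLE  r2←0xc8
3: ✓ ADDHI  r0←0x32
4: ✓ CMP  NZCV=1000
5: · MOVPL
6: ✓ ADDNE  r4←0x4b
7: · MOVGT
8: ✓ CMP  NZCV=1000
9: · ADDEQ
10: ✓ ADDLS  r2←0x84
11: ✓ MOVNE  r3←0xc6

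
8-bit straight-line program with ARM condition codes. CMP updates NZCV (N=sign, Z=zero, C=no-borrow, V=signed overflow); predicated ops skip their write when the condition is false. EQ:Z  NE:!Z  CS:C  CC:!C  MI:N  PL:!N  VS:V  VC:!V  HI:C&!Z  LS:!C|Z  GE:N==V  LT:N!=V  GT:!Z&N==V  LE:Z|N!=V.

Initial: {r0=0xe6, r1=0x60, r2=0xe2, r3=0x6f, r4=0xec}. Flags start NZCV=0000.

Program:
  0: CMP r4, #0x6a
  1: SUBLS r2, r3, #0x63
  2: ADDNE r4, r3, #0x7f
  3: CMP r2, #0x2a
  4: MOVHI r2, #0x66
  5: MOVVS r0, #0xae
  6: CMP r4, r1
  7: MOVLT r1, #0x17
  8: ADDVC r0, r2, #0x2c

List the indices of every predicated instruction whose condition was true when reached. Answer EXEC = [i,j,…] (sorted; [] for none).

EXEC = [2,4,7,8]

[0] flags=1010 → (cmp)
[1] flags=1010 LS?F → skip
[2] flags=1010 NE?T → r4=0xee
[3] flags=1010 → (cmp)
[4] flags=1010 HI?T → r2=0x66
[5] flags=1010 VS?F → skip
[6] flags=1010 → (cmp)
[7] flags=1010 LT?T → r1=0x17
[8] flags=1010 VC?T → r0=0x92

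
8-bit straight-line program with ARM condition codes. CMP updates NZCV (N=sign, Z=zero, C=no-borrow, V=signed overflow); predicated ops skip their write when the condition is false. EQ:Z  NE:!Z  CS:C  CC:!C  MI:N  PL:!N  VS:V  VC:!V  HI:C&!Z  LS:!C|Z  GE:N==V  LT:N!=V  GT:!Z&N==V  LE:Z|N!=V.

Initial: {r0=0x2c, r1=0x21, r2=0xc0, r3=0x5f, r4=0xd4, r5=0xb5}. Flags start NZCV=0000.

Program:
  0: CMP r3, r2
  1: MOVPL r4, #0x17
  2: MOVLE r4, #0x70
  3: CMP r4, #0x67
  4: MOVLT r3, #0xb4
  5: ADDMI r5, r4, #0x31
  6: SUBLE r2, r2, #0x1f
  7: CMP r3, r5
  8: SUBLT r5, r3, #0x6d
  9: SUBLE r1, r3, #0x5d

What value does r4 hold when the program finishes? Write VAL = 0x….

0: ✓ CMP  NZCV=1001
1: · MOVPL
2: · MOVLE
3: ✓ CMP  NZCV=0011
4: ✓ MOVLT  r3←0xb4
5: · ADDMI
6: ✓ SUBLE  r2←0xa1
7: ✓ CMP  NZCV=1000
8: ✓ SUBLT  r5←0x47
9: ✓ SUBLE  r1←0x57

VAL = 0xd4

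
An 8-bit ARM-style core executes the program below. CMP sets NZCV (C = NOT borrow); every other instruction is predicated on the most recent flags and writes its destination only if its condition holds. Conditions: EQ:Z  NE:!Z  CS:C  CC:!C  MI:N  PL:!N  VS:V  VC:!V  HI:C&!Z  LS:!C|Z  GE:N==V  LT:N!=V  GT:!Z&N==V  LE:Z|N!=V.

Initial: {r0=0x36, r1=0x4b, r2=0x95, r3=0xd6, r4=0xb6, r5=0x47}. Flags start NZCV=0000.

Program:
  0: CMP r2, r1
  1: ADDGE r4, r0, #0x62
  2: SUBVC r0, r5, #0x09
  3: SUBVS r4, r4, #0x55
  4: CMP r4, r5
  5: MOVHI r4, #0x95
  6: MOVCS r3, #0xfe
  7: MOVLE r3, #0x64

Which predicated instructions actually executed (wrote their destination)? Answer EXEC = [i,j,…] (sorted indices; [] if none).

0: ✓ CMP  NZCV=0011
1: · ADDGE
2: · SUBVC
3: ✓ SUBVS  r4←0x61
4: ✓ CMP  NZCV=0010
5: ✓ MOVHI  r4←0x95
6: ✓ MOVCS  r3←0xfe
7: · MOVLE

EXEC = [3,5,6]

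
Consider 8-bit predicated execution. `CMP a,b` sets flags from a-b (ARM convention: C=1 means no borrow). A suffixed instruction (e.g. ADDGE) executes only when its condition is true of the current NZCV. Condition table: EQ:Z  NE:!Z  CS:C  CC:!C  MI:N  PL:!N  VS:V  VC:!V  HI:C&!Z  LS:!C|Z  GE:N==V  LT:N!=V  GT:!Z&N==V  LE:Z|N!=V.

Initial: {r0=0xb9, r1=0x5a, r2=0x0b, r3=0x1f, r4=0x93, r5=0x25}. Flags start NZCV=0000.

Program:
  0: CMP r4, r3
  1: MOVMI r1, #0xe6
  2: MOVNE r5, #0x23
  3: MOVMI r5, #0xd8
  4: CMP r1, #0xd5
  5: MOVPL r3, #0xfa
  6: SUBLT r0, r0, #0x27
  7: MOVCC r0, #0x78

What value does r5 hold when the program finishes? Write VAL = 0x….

VAL = 0x23

[0] flags=0011 → (cmp)
[1] flags=0011 MI?F → skip
[2] flags=0011 NE?T → r5=0x23
[3] flags=0011 MI?F → skip
[4] flags=1001 → (cmp)
[5] flags=1001 PL?F → skip
[6] flags=1001 LT?F → skip
[7] flags=1001 CC?T → r0=0x78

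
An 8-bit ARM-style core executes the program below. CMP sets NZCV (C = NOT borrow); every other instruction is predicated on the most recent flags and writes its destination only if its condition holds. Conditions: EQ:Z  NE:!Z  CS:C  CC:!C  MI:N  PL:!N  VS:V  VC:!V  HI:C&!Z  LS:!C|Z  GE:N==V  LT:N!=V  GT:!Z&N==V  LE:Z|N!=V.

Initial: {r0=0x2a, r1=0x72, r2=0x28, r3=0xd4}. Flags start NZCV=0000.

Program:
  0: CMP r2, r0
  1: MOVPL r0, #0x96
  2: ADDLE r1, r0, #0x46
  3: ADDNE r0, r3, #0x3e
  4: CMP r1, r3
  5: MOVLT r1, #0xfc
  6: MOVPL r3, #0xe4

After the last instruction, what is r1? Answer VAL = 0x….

0: ✓ CMP  NZCV=1000
1: · MOVPL
2: ✓ ADDLE  r1←0x70
3: ✓ ADDNE  r0←0x12
4: ✓ CMP  NZCV=1001
5: · MOVLT
6: · MOVPL

VAL = 0x70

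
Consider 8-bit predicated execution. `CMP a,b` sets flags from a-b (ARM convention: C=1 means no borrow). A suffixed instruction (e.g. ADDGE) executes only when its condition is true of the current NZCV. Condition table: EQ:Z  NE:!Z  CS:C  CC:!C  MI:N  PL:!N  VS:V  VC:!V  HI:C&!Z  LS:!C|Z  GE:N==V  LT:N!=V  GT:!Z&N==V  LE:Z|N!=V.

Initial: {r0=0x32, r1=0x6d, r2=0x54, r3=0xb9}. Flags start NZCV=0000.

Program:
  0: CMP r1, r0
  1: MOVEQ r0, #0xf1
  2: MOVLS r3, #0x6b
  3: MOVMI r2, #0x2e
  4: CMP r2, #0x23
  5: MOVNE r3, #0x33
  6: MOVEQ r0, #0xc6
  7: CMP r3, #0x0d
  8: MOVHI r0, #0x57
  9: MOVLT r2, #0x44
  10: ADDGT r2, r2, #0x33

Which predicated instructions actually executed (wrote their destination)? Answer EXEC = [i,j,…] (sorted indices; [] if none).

EXEC = [5,8,10]

[0] flags=0010 → (cmp)
[1] flags=0010 EQ?F → skip
[2] flags=0010 LS?F → skip
[3] flags=0010 MI?F → skip
[4] flags=0010 → (cmp)
[5] flags=0010 NE?T → r3=0x33
[6] flags=0010 EQ?F → skip
[7] flags=0010 → (cmp)
[8] flags=0010 HI?T → r0=0x57
[9] flags=0010 LT?F → skip
[10] flags=0010 GT?T → r2=0x87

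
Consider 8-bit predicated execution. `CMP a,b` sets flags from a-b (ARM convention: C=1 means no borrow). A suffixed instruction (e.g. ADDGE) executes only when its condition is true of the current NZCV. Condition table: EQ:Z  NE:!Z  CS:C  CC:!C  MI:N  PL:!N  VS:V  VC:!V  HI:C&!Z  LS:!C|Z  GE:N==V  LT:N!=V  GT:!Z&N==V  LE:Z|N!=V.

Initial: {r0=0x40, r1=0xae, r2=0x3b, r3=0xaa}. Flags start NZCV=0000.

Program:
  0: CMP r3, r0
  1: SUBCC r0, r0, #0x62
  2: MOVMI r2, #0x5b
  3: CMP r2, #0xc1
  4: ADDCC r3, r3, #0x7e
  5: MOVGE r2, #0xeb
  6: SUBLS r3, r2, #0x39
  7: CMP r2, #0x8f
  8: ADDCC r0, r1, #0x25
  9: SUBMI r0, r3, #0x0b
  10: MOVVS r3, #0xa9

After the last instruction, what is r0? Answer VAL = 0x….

[0] flags=0011 → (cmp)
[1] flags=0011 CC?F → skip
[2] flags=0011 MI?F → skip
[3] flags=0000 → (cmp)
[4] flags=0000 CC?T → r3=0x28
[5] flags=0000 GE?T → r2=0xeb
[6] flags=0000 LS?T → r3=0xb2
[7] flags=0010 → (cmp)
[8] flags=0010 CC?F → skip
[9] flags=0010 MI?F → skip
[10] flags=0010 VS?F → skip

VAL = 0x40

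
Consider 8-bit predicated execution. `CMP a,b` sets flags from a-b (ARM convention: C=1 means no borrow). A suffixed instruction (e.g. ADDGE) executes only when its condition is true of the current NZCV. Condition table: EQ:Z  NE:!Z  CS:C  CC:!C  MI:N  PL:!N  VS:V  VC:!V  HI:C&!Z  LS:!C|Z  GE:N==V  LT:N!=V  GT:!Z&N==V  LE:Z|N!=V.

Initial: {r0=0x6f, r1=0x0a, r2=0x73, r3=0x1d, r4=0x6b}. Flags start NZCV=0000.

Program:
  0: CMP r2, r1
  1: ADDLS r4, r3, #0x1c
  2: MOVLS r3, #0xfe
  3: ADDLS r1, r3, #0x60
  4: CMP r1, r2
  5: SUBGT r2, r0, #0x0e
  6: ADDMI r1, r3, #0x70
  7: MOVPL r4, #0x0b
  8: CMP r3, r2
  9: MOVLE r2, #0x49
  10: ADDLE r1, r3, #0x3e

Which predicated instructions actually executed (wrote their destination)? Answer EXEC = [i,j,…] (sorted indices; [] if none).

EXEC = [6,9,10]

0: ✓ CMP  NZCV=0010
1: · ADDLS
2: · MOVLS
3: · ADDLS
4: ✓ CMP  NZCV=1000
5: · SUBGT
6: ✓ ADDMI  r1←0x8d
7: · MOVPL
8: ✓ CMP  NZCV=1000
9: ✓ MOVLE  r2←0x49
10: ✓ ADDLE  r1←0x5b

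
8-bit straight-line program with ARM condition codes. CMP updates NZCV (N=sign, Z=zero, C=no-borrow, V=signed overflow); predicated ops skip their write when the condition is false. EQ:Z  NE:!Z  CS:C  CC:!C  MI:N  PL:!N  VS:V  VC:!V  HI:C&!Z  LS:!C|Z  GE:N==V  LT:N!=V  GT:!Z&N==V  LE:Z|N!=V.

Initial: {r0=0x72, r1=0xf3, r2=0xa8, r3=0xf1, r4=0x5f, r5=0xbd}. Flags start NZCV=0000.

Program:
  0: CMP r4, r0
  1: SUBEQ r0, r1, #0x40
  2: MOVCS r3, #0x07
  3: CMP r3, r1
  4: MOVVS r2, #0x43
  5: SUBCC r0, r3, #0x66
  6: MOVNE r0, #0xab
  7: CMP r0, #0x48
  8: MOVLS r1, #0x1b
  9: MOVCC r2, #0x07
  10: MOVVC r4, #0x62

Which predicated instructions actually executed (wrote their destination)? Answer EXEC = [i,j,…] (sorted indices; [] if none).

0: ✓ CMP  NZCV=1000
1: · SUBEQ
2: · MOVCS
3: ✓ CMP  NZCV=1000
4: · MOVVS
5: ✓ SUBCC  r0←0x8b
6: ✓ MOVNE  r0←0xab
7: ✓ CMP  NZCV=0011
8: · MOVLS
9: · MOVCC
10: · MOVVC

EXEC = [5,6]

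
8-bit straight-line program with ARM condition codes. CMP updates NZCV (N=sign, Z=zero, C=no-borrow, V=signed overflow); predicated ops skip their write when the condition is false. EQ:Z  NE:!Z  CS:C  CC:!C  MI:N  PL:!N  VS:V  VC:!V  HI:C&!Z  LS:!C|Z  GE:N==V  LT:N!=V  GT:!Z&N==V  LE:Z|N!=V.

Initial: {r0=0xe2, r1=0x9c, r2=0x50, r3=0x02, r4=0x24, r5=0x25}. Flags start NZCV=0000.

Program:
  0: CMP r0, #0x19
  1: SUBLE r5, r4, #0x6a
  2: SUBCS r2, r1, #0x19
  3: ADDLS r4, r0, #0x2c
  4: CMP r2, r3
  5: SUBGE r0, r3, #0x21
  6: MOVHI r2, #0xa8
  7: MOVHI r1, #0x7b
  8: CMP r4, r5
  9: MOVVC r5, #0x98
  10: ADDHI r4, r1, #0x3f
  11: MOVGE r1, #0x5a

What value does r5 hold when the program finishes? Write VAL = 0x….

VAL = 0x98

0: ✓ CMP  NZCV=1010
1: ✓ SUBLE  r5←0xba
2: ✓ SUBCS  r2←0x83
3: · ADDLS
4: ✓ CMP  NZCV=1010
5: · SUBGE
6: ✓ MOVHI  r2←0xa8
7: ✓ MOVHI  r1←0x7b
8: ✓ CMP  NZCV=0000
9: ✓ MOVVC  r5←0x98
10: · ADDHI
11: ✓ MOVGE  r1←0x5a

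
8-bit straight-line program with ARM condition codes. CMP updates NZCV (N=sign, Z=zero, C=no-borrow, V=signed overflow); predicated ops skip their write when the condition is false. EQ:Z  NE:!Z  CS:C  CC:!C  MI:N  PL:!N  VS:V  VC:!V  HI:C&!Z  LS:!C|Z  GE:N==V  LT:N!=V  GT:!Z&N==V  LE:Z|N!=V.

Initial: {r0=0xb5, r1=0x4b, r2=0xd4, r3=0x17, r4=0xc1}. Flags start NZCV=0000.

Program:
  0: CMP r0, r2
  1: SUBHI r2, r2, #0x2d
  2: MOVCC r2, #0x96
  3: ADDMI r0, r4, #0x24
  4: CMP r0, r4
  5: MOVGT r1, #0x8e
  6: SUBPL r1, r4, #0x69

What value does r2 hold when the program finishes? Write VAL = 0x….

VAL = 0x96

0: ✓ CMP  NZCV=1000
1: · SUBHI
2: ✓ MOVCC  r2←0x96
3: ✓ ADDMI  r0←0xe5
4: ✓ CMP  NZCV=0010
5: ✓ MOVGT  r1←0x8e
6: ✓ SUBPL  r1←0x58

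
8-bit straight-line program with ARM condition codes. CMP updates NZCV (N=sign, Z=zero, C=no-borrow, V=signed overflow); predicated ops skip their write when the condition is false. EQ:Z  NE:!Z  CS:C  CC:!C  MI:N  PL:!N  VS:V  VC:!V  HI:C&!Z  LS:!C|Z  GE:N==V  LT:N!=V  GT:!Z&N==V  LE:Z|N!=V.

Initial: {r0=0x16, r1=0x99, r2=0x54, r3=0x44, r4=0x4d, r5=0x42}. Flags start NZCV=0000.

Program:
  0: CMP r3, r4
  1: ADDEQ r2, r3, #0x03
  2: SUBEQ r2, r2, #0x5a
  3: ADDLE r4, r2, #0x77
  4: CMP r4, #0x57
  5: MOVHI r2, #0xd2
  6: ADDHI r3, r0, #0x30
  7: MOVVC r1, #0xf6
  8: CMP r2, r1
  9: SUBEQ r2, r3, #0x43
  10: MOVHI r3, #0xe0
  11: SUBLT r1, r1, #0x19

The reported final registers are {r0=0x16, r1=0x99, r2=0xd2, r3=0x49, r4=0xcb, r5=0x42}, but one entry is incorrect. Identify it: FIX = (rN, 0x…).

0: ✓ CMP  NZCV=1000
1: · ADDEQ
2: · SUBEQ
3: ✓ ADDLE  r4←0xcb
4: ✓ CMP  NZCV=0011
5: ✓ MOVHI  r2←0xd2
6: ✓ ADDHI  r3←0x46
7: · MOVVC
8: ✓ CMP  NZCV=0010
9: · SUBEQ
10: ✓ MOVHI  r3←0xe0
11: · SUBLT

FIX = (r3, 0xe0)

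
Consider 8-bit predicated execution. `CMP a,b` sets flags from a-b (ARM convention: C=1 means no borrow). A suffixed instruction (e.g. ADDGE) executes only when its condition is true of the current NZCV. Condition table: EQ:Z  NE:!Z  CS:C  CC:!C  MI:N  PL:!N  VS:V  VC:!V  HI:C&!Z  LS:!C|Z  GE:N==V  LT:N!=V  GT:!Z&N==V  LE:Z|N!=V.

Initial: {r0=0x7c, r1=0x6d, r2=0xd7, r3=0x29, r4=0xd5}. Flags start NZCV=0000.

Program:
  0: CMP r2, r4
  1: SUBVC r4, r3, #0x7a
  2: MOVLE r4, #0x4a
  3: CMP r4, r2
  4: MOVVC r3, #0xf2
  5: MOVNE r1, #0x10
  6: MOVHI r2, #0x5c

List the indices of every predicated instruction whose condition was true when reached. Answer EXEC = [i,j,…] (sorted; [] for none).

[0] flags=0010 → (cmp)
[1] flags=0010 VC?T → r4=0xaf
[2] flags=0010 LE?F → skip
[3] flags=1000 → (cmp)
[4] flags=1000 VC?T → r3=0xf2
[5] flags=1000 NE?T → r1=0x10
[6] flags=1000 HI?F → skip

EXEC = [1,4,5]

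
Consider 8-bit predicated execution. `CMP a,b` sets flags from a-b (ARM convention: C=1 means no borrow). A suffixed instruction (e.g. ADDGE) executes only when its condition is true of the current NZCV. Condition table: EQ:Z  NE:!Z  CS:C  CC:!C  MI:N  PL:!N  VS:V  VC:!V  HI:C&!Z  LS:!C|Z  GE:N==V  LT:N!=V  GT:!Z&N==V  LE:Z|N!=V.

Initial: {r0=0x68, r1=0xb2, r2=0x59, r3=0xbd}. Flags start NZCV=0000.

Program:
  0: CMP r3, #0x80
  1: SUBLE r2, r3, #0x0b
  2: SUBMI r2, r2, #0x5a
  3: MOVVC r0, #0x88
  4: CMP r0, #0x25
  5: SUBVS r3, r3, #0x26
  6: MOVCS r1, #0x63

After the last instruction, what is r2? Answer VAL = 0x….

VAL = 0x59

[0] flags=0010 → (cmp)
[1] flags=0010 LE?F → skip
[2] flags=0010 MI?F → skip
[3] flags=0010 VC?T → r0=0x88
[4] flags=0011 → (cmp)
[5] flags=0011 VS?T → r3=0x97
[6] flags=0011 CS?T → r1=0x63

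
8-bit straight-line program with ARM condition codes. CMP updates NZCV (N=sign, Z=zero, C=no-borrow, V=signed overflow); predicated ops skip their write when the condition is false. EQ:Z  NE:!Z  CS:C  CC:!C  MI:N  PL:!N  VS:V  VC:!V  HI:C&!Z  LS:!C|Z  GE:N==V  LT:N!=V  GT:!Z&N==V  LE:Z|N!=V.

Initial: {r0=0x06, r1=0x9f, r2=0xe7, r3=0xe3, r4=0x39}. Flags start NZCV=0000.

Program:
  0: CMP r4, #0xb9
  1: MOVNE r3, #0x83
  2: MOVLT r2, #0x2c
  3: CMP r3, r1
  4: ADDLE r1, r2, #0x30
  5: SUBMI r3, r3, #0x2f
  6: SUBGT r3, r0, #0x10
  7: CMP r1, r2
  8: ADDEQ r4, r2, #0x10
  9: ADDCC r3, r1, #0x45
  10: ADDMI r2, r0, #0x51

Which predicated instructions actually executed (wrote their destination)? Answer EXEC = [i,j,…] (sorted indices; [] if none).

EXEC = [1,4,5,9]

[0] flags=1001 → (cmp)
[1] flags=1001 NE?T → r3=0x83
[2] flags=1001 LT?F → skip
[3] flags=1000 → (cmp)
[4] flags=1000 LE?T → r1=0x17
[5] flags=1000 MI?T → r3=0x54
[6] flags=1000 GT?F → skip
[7] flags=0000 → (cmp)
[8] flags=0000 EQ?F → skip
[9] flags=0000 CC?T → r3=0x5c
[10] flags=0000 MI?F → skip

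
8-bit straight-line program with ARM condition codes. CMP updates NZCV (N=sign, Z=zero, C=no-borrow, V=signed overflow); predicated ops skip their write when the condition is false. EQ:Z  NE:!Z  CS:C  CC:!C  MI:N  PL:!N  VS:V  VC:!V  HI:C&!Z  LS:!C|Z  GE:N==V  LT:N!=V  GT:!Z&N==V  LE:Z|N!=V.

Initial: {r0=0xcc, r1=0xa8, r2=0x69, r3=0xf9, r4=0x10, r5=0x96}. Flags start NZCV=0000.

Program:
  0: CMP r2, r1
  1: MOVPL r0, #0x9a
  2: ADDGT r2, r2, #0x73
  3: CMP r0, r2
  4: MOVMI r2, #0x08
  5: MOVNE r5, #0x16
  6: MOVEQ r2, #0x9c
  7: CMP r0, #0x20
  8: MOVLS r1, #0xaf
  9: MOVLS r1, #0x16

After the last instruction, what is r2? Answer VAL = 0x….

[0] flags=1001 → (cmp)
[1] flags=1001 PL?F → skip
[2] flags=1001 GT?T → r2=0xdc
[3] flags=1000 → (cmp)
[4] flags=1000 MI?T → r2=0x08
[5] flags=1000 NE?T → r5=0x16
[6] flags=1000 EQ?F → skip
[7] flags=1010 → (cmp)
[8] flags=1010 LS?F → skip
[9] flags=1010 LS?F → skip

VAL = 0x08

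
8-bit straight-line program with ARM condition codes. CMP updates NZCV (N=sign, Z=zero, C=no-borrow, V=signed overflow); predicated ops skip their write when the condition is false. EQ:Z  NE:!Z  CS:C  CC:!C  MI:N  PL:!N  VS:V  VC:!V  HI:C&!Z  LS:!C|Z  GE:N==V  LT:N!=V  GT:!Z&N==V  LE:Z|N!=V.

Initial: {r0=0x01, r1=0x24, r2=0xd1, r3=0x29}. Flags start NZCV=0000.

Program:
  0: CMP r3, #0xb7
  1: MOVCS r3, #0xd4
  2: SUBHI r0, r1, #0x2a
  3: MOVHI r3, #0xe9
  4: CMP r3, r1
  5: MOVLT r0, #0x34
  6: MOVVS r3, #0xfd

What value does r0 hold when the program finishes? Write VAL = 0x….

0: ✓ CMP  NZCV=0000
1: · MOVCS
2: · SUBHI
3: · MOVHI
4: ✓ CMP  NZCV=0010
5: · MOVLT
6: · MOVVS

VAL = 0x01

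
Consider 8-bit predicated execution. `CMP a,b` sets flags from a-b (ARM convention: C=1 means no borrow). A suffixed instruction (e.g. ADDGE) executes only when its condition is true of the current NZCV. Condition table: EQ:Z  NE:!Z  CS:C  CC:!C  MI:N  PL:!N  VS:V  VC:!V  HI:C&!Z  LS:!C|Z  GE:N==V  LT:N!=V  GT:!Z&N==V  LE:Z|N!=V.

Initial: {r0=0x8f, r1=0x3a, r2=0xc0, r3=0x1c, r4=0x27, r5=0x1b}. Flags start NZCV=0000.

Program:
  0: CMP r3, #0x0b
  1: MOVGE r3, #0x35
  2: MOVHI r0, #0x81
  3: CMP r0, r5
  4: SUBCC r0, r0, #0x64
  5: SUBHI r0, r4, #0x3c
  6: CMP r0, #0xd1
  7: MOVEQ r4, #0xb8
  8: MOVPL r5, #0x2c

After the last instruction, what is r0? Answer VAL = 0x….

VAL = 0xeb

[0] flags=0010 → (cmp)
[1] flags=0010 GE?T → r3=0x35
[2] flags=0010 HI?T → r0=0x81
[3] flags=0011 → (cmp)
[4] flags=0011 CC?F → skip
[5] flags=0011 HI?T → r0=0xeb
[6] flags=0010 → (cmp)
[7] flags=0010 EQ?F → skip
[8] flags=0010 PL?T → r5=0x2c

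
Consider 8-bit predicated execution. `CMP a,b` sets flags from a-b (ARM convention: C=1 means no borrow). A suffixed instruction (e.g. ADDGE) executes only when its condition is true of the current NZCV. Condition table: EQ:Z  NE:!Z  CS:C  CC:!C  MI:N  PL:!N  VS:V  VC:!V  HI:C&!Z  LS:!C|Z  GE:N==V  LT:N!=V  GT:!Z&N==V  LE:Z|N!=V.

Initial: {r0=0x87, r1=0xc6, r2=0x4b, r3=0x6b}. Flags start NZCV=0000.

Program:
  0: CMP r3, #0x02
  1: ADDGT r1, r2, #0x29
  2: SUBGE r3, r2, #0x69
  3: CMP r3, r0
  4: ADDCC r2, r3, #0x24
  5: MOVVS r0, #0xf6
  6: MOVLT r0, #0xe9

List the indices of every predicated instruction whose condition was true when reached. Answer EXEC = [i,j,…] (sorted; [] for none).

0: ✓ CMP  NZCV=0010
1: ✓ ADDGT  r1←0x74
2: ✓ SUBGE  r3←0xe2
3: ✓ CMP  NZCV=0010
4: · ADDCC
5: · MOVVS
6: · MOVLT

EXEC = [1,2]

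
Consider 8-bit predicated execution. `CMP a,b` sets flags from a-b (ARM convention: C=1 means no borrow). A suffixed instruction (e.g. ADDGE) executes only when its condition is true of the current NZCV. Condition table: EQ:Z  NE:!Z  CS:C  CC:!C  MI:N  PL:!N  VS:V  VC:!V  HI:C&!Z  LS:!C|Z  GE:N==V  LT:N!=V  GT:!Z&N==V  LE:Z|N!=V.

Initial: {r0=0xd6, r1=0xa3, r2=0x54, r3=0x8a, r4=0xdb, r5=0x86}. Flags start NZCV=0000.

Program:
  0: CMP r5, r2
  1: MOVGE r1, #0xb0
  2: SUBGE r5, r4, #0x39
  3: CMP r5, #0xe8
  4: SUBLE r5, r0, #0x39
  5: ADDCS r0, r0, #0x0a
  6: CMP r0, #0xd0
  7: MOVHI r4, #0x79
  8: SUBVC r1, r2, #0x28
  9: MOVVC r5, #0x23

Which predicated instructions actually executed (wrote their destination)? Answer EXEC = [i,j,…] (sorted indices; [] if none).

0: ✓ CMP  NZCV=0011
1: · MOVGE
2: · SUBGE
3: ✓ CMP  NZCV=1000
4: ✓ SUBLE  r5←0x9d
5: · ADDCS
6: ✓ CMP  NZCV=0010
7: ✓ MOVHI  r4←0x79
8: ✓ SUBVC  r1←0x2c
9: ✓ MOVVC  r5←0x23

EXEC = [4,7,8,9]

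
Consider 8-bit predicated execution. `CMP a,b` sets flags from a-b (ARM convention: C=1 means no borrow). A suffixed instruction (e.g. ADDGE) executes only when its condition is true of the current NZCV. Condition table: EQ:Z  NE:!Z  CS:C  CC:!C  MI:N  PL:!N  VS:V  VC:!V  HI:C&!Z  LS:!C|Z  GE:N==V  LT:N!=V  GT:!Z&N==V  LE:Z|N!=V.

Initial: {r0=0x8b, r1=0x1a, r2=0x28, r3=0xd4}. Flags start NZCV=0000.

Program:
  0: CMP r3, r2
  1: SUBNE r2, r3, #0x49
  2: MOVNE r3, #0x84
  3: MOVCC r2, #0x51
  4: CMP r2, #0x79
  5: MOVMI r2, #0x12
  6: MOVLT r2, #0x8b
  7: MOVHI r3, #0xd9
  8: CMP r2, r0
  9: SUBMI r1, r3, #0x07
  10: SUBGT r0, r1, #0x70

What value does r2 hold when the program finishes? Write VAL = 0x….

VAL = 0x8b

0: ✓ CMP  NZCV=1010
1: ✓ SUBNE  r2←0x8b
2: ✓ MOVNE  r3←0x84
3: · MOVCC
4: ✓ CMP  NZCV=0011
5: · MOVMI
6: ✓ MOVLT  r2←0x8b
7: ✓ MOVHI  r3←0xd9
8: ✓ CMP  NZCV=0110
9: · SUBMI
10: · SUBGT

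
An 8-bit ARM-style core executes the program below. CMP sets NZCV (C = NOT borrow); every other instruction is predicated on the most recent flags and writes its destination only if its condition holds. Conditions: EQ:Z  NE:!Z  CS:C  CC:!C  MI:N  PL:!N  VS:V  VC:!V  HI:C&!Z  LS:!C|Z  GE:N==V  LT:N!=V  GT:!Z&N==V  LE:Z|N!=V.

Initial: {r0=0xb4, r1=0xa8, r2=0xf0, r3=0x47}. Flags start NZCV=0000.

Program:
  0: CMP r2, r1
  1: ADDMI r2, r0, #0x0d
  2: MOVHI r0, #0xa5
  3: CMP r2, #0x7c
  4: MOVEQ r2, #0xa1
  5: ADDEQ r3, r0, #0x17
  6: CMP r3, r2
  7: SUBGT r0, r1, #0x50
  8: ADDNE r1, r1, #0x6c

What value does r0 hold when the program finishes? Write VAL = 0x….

VAL = 0x58

0: ✓ CMP  NZCV=0010
1: · ADDMI
2: ✓ MOVHI  r0←0xa5
3: ✓ CMP  NZCV=0011
4: · MOVEQ
5: · ADDEQ
6: ✓ CMP  NZCV=0000
7: ✓ SUBGT  r0←0x58
8: ✓ ADDNE  r1←0x14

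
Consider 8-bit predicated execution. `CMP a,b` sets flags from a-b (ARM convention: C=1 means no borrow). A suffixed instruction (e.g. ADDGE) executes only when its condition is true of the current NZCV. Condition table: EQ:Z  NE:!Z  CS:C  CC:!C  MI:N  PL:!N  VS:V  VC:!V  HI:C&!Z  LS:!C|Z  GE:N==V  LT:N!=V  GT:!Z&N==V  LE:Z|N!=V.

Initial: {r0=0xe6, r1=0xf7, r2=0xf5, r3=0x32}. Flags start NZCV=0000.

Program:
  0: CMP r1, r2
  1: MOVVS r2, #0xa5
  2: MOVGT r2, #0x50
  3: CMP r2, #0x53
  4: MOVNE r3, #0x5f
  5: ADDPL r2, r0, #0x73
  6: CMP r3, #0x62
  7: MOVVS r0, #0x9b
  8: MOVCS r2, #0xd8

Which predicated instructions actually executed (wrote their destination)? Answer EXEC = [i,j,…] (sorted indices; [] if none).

[0] flags=0010 → (cmp)
[1] flags=0010 VS?F → skip
[2] flags=0010 GT?T → r2=0x50
[3] flags=1000 → (cmp)
[4] flags=1000 NE?T → r3=0x5f
[5] flags=1000 PL?F → skip
[6] flags=1000 → (cmp)
[7] flags=1000 VS?F → skip
[8] flags=1000 CS?F → skip

EXEC = [2,4]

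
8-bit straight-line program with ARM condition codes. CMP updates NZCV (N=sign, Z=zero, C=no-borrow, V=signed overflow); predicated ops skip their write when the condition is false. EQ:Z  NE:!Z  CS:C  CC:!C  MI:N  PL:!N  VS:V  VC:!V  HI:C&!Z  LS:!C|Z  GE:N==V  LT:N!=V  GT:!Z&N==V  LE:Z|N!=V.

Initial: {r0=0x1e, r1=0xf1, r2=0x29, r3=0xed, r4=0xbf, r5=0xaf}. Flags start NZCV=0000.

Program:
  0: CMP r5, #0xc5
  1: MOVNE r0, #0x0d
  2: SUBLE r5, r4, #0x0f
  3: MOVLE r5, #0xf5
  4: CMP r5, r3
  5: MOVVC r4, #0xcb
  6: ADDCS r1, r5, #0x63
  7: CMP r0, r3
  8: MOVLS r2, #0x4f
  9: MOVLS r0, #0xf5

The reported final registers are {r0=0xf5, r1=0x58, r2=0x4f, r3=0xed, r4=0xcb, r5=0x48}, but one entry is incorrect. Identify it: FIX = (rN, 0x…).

FIX = (r5, 0xf5)

0: ✓ CMP  NZCV=1000
1: ✓ MOVNE  r0←0x0d
2: ✓ SUBLE  r5←0xb0
3: ✓ MOVLE  r5←0xf5
4: ✓ CMP  NZCV=0010
5: ✓ MOVVC  r4←0xcb
6: ✓ ADDCS  r1←0x58
7: ✓ CMP  NZCV=0000
8: ✓ MOVLS  r2←0x4f
9: ✓ MOVLS  r0←0xf5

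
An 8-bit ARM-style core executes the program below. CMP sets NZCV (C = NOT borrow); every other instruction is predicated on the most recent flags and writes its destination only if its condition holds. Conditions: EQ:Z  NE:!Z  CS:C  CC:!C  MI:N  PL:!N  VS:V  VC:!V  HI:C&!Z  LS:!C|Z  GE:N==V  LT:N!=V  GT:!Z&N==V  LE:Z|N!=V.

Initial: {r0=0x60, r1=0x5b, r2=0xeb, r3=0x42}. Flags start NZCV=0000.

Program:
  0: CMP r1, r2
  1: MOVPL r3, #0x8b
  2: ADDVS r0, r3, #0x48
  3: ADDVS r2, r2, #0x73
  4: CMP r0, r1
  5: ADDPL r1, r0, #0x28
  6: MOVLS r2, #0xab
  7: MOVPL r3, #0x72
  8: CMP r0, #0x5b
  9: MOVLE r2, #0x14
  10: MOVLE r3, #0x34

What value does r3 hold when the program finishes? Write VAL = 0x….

[0] flags=0000 → (cmp)
[1] flags=0000 PL?T → r3=0x8b
[2] flags=0000 VS?F → skip
[3] flags=0000 VS?F → skip
[4] flags=0010 → (cmp)
[5] flags=0010 PL?T → r1=0x88
[6] flags=0010 LS?F → skip
[7] flags=0010 PL?T → r3=0x72
[8] flags=0010 → (cmp)
[9] flags=0010 LE?F → skip
[10] flags=0010 LE?F → skip

VAL = 0x72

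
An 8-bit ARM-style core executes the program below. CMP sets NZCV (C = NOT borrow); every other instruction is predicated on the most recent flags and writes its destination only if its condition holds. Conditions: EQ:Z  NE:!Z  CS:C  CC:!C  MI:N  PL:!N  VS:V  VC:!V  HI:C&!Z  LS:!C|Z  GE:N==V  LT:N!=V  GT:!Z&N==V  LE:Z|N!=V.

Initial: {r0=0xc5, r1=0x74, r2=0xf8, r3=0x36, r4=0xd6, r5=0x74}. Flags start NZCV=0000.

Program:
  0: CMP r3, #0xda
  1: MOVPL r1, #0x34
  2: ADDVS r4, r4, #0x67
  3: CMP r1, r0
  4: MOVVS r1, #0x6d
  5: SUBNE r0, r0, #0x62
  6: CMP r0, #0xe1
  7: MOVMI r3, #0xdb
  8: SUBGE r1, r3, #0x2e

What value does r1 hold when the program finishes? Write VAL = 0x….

[0] flags=0000 → (cmp)
[1] flags=0000 PL?T → r1=0x34
[2] flags=0000 VS?F → skip
[3] flags=0000 → (cmp)
[4] flags=0000 VS?F → skip
[5] flags=0000 NE?T → r0=0x63
[6] flags=1001 → (cmp)
[7] flags=1001 MI?T → r3=0xdb
[8] flags=1001 GE?T → r1=0xad

VAL = 0xad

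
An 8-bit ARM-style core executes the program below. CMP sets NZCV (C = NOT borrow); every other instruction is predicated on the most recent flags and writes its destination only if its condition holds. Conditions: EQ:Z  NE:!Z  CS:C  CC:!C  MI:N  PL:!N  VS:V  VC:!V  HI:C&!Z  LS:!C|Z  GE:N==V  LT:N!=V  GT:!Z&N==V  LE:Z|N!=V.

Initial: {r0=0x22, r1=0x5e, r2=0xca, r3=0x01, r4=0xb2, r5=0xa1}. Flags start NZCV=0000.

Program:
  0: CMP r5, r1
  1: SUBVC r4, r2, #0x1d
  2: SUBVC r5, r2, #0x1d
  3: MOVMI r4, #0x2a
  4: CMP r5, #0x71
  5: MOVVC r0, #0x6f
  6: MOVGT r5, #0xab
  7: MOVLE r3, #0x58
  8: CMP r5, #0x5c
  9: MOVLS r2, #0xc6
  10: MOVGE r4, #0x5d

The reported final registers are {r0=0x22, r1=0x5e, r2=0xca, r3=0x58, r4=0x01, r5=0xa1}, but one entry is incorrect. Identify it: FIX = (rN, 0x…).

0: ✓ CMP  NZCV=0011
1: · SUBVC
2: · SUBVC
3: · MOVMI
4: ✓ CMP  NZCV=0011
5: · MOVVC
6: · MOVGT
7: ✓ MOVLE  r3←0x58
8: ✓ CMP  NZCV=0011
9: · MOVLS
10: · MOVGE

FIX = (r4, 0xb2)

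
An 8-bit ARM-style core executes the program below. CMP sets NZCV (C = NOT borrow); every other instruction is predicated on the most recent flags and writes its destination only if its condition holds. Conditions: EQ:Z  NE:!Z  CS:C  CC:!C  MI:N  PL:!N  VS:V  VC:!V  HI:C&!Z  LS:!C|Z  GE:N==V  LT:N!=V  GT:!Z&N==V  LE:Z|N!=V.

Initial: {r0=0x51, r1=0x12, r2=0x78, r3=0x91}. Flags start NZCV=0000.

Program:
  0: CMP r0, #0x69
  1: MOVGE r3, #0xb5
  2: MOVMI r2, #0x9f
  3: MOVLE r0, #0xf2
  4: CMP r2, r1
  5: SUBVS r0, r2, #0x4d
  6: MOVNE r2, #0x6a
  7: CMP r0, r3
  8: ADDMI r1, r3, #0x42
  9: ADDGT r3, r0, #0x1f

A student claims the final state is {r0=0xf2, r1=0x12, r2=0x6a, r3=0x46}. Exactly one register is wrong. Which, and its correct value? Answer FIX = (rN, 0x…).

0: ✓ CMP  NZCV=1000
1: · MOVGE
2: ✓ MOVMI  r2←0x9f
3: ✓ MOVLE  r0←0xf2
4: ✓ CMP  NZCV=1010
5: · SUBVS
6: ✓ MOVNE  r2←0x6a
7: ✓ CMP  NZCV=0010
8: · ADDMI
9: ✓ ADDGT  r3←0x11

FIX = (r3, 0x11)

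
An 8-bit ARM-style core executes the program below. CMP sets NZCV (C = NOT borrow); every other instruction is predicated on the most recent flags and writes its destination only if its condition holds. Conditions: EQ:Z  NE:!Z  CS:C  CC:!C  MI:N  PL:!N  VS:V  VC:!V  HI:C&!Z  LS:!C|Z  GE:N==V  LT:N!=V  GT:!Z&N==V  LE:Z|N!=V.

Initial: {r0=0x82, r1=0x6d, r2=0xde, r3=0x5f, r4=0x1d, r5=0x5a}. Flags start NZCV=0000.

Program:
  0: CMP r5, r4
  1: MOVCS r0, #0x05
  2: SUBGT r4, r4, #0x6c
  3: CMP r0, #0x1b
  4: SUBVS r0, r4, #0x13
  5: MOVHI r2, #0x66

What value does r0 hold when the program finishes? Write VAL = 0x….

0: ✓ CMP  NZCV=0010
1: ✓ MOVCS  r0←0x05
2: ✓ SUBGT  r4←0xb1
3: ✓ CMP  NZCV=1000
4: · SUBVS
5: · MOVHI

VAL = 0x05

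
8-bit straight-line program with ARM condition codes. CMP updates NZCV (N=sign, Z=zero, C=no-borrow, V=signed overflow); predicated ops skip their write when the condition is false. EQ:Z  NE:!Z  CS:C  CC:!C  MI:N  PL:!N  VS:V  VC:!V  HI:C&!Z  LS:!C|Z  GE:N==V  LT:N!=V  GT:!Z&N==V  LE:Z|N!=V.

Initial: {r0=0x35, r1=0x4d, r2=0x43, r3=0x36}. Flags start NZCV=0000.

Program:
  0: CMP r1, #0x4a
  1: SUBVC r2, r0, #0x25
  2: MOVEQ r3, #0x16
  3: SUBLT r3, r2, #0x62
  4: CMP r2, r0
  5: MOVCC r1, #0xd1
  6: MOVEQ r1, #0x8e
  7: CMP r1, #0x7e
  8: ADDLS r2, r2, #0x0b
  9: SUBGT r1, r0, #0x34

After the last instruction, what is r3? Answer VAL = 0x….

0: ✓ CMP  NZCV=0010
1: ✓ SUBVC  r2←0x10
2: · MOVEQ
3: · SUBLT
4: ✓ CMP  NZCV=1000
5: ✓ MOVCC  r1←0xd1
6: · MOVEQ
7: ✓ CMP  NZCV=0011
8: · ADDLS
9: · SUBGT

VAL = 0x36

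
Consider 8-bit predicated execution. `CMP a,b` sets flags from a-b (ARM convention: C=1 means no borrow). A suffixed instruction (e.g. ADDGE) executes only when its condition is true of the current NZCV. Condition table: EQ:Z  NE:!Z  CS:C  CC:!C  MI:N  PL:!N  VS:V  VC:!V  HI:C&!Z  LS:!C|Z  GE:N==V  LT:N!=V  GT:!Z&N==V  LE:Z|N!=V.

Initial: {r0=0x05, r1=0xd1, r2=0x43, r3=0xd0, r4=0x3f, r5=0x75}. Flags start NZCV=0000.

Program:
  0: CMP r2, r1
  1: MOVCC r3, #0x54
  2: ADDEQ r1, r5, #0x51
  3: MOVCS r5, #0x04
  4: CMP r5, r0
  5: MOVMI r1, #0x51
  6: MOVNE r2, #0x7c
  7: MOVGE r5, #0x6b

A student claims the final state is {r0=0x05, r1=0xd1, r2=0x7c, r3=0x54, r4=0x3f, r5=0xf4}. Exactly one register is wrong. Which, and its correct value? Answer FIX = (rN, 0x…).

[0] flags=0000 → (cmp)
[1] flags=0000 CC?T → r3=0x54
[2] flags=0000 EQ?F → skip
[3] flags=0000 CS?F → skip
[4] flags=0010 → (cmp)
[5] flags=0010 MI?F → skip
[6] flags=0010 NE?T → r2=0x7c
[7] flags=0010 GE?T → r5=0x6b

FIX = (r5, 0x6b)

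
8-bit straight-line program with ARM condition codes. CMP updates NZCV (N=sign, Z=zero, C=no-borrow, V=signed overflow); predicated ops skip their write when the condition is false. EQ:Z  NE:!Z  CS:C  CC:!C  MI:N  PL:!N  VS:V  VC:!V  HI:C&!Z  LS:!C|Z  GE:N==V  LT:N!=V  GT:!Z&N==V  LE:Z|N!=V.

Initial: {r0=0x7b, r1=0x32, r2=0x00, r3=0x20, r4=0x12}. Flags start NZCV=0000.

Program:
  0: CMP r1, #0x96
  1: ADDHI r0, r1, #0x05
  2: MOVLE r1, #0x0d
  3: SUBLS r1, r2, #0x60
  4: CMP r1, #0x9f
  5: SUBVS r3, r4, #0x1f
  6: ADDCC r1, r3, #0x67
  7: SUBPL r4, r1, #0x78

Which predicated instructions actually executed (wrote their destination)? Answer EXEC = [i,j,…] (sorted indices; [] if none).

EXEC = [3,7]

0: ✓ CMP  NZCV=1001
1: · ADDHI
2: · MOVLE
3: ✓ SUBLS  r1←0xa0
4: ✓ CMP  NZCV=0010
5: · SUBVS
6: · ADDCC
7: ✓ SUBPL  r4←0x28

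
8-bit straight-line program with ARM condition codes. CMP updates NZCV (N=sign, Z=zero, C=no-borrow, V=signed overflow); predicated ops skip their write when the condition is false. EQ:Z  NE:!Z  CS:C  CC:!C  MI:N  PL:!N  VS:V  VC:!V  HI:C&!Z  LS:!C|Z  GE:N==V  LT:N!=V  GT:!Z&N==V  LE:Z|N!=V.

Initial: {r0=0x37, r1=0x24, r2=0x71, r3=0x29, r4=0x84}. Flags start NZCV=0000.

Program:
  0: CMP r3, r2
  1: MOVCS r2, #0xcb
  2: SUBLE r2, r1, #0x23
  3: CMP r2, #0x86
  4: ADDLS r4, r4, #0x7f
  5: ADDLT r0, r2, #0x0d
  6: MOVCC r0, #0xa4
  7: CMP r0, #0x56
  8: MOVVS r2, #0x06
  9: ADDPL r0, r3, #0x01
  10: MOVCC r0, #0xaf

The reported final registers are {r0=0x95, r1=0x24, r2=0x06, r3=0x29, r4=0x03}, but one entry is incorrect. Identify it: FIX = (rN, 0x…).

[0] flags=1000 → (cmp)
[1] flags=1000 CS?F → skip
[2] flags=1000 LE?T → r2=0x01
[3] flags=0000 → (cmp)
[4] flags=0000 LS?T → r4=0x03
[5] flags=0000 LT?F → skip
[6] flags=0000 CC?T → r0=0xa4
[7] flags=0011 → (cmp)
[8] flags=0011 VS?T → r2=0x06
[9] flags=0011 PL?T → r0=0x2a
[10] flags=0011 CC?F → skip

FIX = (r0, 0x2a)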